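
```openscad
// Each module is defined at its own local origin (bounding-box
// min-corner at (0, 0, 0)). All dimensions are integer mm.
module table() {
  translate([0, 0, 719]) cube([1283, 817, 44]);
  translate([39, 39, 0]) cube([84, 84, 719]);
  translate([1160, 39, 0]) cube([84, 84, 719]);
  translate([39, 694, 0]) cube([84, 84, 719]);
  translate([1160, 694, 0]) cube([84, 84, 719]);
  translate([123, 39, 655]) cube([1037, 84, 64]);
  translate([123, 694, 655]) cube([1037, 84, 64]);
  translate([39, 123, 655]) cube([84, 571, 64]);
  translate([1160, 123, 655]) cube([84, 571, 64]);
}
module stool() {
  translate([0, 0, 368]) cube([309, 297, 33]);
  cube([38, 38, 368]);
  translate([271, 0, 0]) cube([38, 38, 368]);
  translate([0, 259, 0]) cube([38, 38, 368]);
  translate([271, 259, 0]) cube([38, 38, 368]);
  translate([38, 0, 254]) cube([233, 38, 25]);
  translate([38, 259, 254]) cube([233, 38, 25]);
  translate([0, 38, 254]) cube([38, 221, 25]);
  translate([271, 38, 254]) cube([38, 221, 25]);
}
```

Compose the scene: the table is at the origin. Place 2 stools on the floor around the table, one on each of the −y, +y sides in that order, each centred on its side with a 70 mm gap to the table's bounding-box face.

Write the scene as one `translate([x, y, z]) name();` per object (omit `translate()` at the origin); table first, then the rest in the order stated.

table();
translate([487, -367, 0]) stool();
translate([487, 887, 0]) stool();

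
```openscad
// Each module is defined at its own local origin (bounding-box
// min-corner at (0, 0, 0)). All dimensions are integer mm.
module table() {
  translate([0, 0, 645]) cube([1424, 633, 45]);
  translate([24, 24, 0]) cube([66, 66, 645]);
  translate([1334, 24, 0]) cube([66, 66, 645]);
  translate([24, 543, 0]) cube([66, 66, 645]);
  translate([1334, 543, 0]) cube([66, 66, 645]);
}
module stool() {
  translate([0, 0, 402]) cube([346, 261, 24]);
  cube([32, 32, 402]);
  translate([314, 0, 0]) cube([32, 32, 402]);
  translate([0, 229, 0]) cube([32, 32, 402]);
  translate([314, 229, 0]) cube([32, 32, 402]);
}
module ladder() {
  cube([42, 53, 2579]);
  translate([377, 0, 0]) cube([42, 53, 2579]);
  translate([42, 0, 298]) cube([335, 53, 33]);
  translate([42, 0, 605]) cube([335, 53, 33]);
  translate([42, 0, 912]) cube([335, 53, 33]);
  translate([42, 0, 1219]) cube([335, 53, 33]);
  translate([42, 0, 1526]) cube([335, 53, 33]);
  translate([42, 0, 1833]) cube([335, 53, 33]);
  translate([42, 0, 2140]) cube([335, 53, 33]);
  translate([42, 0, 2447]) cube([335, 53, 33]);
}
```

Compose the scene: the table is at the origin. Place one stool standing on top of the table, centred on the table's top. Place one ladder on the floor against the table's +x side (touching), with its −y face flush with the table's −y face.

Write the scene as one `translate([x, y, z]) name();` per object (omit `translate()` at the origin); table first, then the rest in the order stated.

table();
translate([539, 186, 690]) stool();
translate([1424, 0, 0]) ladder();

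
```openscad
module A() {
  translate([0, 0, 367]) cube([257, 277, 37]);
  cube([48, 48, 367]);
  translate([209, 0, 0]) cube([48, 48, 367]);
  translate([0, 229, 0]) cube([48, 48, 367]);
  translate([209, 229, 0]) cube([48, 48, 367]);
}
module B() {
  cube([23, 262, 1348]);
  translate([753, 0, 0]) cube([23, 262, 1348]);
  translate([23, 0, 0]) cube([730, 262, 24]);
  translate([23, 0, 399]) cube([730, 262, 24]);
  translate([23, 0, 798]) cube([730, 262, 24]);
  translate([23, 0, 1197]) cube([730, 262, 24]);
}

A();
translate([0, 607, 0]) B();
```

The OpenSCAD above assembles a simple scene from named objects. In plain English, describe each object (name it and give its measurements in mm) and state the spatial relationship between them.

A is a four-legged stool. The seat is 257×277 mm, 37 mm thick, top at z = 404 mm. It stands on four square legs, each 48×48 mm in cross-section, from z = 0 to the seat underside, each flush with a corner of the seat.

B is a bookshelf 776 mm wide overall, 262 mm deep and 1348 mm tall. The two sides are 23 mm thick vertical panels. 4 horizontal shelves of 24 mm thickness span between the inner faces of the sides; the lowest shelf sits on the floor and shelves are stacked with a clear vertical gap of 375 mm between each pair.

The bookshelf is on the floor beside the stool on its +y side.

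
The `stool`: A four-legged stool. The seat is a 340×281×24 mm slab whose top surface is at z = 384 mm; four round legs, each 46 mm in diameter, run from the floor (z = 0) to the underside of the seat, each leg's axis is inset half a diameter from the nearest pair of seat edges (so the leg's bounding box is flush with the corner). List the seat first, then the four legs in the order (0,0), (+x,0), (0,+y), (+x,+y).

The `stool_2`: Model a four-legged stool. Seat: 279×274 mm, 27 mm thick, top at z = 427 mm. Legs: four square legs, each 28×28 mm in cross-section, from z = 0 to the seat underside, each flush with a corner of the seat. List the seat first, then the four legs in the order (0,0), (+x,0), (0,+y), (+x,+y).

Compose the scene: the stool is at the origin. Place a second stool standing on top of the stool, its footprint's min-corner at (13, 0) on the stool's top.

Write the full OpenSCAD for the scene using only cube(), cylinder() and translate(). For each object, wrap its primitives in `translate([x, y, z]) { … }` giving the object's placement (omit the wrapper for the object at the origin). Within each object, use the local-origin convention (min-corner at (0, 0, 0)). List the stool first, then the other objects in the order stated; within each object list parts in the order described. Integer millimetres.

translate([0, 0, 360]) cube([340, 281, 24]);
translate([23, 23, 0]) cylinder(h = 360, r = 23);
translate([317, 23, 0]) cylinder(h = 360, r = 23);
translate([23, 258, 0]) cylinder(h = 360, r = 23);
translate([317, 258, 0]) cylinder(h = 360, r = 23);
translate([13, 0, 384]) {
  translate([0, 0, 400]) cube([279, 274, 27]);
  cube([28, 28, 400]);
  translate([251, 0, 0]) cube([28, 28, 400]);
  translate([0, 246, 0]) cube([28, 28, 400]);
  translate([251, 246, 0]) cube([28, 28, 400]);
}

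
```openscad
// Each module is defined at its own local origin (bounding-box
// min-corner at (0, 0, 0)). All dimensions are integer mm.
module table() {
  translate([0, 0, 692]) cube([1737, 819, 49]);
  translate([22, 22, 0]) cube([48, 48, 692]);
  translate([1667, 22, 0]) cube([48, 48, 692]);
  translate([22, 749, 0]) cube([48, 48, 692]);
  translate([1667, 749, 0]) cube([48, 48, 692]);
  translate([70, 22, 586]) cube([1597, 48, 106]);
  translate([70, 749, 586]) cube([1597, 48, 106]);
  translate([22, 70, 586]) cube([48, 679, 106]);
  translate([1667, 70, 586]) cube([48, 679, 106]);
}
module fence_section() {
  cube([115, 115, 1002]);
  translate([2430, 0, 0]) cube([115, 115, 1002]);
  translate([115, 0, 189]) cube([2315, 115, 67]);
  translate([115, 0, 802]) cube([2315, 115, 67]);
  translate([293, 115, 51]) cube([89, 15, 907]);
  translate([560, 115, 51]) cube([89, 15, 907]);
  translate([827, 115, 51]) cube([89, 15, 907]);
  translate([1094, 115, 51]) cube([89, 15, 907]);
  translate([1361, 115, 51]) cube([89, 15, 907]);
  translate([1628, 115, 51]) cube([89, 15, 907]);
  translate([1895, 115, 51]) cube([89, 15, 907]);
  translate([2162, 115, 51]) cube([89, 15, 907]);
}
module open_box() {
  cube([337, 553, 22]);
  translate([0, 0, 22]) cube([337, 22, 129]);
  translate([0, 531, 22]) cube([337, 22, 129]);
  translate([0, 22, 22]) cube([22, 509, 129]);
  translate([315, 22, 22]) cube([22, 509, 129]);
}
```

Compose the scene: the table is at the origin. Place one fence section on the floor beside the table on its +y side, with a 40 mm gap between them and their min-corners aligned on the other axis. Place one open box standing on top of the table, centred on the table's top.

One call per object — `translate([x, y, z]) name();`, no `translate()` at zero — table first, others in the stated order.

table();
translate([0, 859, 0]) fence_section();
translate([700, 133, 741]) open_box();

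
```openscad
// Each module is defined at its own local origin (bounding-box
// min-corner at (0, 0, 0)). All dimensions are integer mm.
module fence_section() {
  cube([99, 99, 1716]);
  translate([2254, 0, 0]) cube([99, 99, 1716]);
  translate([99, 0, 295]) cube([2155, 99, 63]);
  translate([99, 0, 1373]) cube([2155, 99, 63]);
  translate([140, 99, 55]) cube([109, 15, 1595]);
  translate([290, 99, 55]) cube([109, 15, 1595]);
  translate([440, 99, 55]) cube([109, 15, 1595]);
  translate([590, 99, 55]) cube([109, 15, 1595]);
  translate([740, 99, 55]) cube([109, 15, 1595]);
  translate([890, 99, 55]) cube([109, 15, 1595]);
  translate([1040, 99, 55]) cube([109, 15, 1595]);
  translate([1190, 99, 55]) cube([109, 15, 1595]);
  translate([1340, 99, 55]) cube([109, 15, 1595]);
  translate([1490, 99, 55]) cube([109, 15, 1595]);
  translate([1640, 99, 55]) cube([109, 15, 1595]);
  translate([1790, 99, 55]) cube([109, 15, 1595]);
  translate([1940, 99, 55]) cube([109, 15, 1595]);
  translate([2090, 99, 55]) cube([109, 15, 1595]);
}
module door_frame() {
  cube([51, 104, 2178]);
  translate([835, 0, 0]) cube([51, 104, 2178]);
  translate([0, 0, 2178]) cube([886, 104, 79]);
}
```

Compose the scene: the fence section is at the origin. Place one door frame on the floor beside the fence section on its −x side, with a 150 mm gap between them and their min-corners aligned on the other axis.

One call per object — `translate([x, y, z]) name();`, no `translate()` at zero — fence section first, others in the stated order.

fence_section();
translate([-1036, 0, 0]) door_frame();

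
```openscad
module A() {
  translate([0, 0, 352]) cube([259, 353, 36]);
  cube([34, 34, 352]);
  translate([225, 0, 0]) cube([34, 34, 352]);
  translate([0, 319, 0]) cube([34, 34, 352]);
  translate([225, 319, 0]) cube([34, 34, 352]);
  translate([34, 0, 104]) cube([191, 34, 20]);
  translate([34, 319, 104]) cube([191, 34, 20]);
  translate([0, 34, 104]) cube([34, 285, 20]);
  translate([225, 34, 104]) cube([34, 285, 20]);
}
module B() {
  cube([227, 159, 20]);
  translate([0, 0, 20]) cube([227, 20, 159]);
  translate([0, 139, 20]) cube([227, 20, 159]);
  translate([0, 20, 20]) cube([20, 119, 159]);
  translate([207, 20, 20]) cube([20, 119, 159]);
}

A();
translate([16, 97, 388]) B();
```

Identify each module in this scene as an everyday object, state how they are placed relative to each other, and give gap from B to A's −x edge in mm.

The open box's min-x is at 16; the stool's min-x is 0; gap = 16 mm.

A is a stool. B is an open box. The open box is on top of the stool, centred. The gap from the open box to the stool's −x edge is 16 mm.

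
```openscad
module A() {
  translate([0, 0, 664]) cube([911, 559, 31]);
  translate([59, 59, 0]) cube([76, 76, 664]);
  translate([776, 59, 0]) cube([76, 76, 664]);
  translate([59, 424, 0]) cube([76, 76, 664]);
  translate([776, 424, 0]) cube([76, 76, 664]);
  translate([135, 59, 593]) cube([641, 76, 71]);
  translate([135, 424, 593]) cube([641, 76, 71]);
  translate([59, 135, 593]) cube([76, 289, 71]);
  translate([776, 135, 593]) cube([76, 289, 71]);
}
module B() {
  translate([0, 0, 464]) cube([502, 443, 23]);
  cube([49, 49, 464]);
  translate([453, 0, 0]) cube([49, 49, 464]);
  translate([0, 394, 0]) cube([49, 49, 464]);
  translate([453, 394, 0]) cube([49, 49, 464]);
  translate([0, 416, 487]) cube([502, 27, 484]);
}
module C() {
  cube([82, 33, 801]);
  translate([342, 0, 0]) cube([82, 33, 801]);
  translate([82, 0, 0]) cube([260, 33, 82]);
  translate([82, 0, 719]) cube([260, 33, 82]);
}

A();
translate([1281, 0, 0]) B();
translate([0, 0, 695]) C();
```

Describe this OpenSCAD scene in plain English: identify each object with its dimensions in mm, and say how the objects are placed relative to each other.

A is a rectangular dining table. The top is 911×559×31 mm with its upper surface at z = 695 mm. It stands on four 76×76 mm square legs, each inset 59 mm from the nearest pair of top edges, running from the floor to the underside of the top. Four apron rails, 76 mm thick and 71 mm tall, run between adjacent legs with their top edges flush with the underside of the top and their outer faces flush with the legs' outer faces.

B is a chair: 502×443 mm seat, 23 mm thick, top at z = 487 mm, on four 49 mm square corner legs flush with the seat edges. A 27 mm thick backrest slab spans the full seat width, extending 484 mm above the seat top, its back face flush with the seat's +y edge.

C is a rectangular picture frame lying in the x–z plane (depth along y). The opening is 260 mm wide (x) by 637 mm tall (z), surrounded by a border 82 mm wide on all four sides. The frame is 33 mm deep and is made of two full-height vertical stiles with two horizontal rails fitted between them.

The chair is on the floor beside the table on its +x side. The picture frame is on top of the table.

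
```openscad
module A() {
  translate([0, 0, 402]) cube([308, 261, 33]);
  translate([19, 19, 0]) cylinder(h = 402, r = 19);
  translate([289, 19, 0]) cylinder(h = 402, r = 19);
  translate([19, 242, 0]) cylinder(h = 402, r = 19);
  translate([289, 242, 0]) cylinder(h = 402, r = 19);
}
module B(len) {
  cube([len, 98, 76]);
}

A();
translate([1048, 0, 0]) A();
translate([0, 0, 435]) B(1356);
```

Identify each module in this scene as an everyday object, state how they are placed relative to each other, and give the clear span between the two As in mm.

Second stool starts at x = 1048; first ends at x = 308; clear span = 1048 − 308 = 740 mm.

A is a stool. B is a beam. A beam spans the tops of two stools. The clear span between the two stools is 740 mm.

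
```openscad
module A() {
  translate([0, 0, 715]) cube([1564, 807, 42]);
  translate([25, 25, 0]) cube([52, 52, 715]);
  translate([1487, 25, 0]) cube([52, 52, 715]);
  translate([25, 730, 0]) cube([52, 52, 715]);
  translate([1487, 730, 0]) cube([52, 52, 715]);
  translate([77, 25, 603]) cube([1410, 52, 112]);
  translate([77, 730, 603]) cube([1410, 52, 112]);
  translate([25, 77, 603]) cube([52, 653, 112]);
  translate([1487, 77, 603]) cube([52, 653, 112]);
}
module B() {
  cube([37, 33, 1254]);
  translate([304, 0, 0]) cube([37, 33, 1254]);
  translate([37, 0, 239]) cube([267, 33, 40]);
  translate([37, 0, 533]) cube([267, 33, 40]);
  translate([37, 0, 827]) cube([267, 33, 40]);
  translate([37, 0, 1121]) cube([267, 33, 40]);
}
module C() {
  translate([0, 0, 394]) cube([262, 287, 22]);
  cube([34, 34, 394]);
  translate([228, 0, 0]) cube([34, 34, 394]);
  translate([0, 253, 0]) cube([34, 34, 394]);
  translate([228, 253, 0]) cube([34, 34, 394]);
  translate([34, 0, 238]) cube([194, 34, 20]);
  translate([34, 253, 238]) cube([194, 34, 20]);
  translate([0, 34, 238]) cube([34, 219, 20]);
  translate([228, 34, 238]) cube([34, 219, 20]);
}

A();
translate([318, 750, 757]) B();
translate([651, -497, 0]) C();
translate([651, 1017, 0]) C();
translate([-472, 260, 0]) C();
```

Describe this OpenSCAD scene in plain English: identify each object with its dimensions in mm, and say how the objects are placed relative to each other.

A is a table with a 1564×807 mm rectangular top, 42 mm thick, top surface at z = 757 mm, supported by four 52×52 mm square legs, each inset 25 mm from the nearest pair of top edges, running from the floor. Four apron rails, 52 mm thick and 112 mm tall, run between adjacent legs with their top edges flush with the underside of the top and their outer faces flush with the legs' outer faces.

B is a wooden ladder with two side rails of 37×33 mm section and 1254 mm height, set 341 mm apart overall. Between them run 4 rectangular rungs (33 mm deep, 40 mm thick), front faces flush with the rails' −y face. The bottom of the first rung is 239 mm above the floor and each subsequent rung is 294 mm higher than the one below.

C is a four-legged stool. The seat is a 262×287×22 mm slab whose top surface is at z = 416 mm; four square legs, each 34×34 mm in cross-section, run from the floor (z = 0) to the underside of the seat, each flush with a corner of the seat. Four stretchers, 34 mm wide and 20 mm tall, connect adjacent legs with their undersides at z = 238 mm, each running between the inner faces of the legs it joins and aligned with the legs' outer faces on the other axis.

The ladder is on top of the table. Three stools sit around the table at the −y, +y, −x sides.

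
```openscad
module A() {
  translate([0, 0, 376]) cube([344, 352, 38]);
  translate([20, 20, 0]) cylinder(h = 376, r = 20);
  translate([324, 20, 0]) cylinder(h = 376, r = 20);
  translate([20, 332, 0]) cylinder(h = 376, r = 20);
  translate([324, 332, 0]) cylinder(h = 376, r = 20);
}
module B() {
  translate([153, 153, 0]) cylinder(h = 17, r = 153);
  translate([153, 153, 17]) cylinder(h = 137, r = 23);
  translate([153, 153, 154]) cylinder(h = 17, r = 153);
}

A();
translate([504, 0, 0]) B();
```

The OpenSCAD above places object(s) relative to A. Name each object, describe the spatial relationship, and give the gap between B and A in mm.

A is a stool. B is a spool. The spool is on the floor beside the stool on its +x side. The gap between the spool and the stool is 160 mm.

The spool's nearest face is 160 mm from the stool's +x face.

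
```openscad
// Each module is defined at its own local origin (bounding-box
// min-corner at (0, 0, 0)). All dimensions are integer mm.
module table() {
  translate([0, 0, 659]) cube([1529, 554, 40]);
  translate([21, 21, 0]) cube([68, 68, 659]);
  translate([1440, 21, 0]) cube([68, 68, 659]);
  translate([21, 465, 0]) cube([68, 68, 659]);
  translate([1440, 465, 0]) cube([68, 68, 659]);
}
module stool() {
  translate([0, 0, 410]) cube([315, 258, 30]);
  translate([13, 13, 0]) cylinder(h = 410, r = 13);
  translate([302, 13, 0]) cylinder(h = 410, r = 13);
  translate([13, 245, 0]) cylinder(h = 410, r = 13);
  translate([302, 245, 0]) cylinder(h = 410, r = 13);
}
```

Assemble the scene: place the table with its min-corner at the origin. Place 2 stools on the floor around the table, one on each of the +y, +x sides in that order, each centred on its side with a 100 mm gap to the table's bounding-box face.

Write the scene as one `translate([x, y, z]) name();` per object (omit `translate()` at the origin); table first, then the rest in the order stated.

table();
translate([607, 654, 0]) stool();
translate([1629, 148, 0]) stool();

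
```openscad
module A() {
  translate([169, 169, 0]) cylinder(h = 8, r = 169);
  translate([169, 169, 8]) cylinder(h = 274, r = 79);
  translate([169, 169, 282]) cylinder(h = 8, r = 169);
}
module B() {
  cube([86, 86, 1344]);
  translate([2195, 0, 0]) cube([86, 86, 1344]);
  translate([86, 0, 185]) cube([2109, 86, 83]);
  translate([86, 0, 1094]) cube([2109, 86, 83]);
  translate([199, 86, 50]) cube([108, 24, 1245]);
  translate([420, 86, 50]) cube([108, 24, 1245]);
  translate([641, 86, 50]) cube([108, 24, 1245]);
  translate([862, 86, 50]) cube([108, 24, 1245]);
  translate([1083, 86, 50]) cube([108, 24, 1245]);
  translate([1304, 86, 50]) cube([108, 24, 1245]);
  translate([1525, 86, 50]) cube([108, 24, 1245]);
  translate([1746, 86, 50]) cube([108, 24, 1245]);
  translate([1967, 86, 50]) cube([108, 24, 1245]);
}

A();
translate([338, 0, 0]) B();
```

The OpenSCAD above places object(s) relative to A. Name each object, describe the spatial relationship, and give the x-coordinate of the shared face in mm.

A is a spool. B is a fence section. The fence section is against the spool's +x side, with their −y faces flush. The x-coordinate of the shared face is 338 mm.

The spool's +x face and the fence section's −x face are both at x = 338 mm.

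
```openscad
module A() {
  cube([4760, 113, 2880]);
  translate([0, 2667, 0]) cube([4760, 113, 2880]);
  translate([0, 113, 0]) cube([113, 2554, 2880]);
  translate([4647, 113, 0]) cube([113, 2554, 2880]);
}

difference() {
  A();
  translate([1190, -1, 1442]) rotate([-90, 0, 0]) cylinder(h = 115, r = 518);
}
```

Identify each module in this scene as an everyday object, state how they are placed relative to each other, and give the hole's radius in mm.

A is a house frame. The house frame has a circular hole through its front wall. The hole's radius is 518 mm.

The subtracted cylinder has r = 518 mm.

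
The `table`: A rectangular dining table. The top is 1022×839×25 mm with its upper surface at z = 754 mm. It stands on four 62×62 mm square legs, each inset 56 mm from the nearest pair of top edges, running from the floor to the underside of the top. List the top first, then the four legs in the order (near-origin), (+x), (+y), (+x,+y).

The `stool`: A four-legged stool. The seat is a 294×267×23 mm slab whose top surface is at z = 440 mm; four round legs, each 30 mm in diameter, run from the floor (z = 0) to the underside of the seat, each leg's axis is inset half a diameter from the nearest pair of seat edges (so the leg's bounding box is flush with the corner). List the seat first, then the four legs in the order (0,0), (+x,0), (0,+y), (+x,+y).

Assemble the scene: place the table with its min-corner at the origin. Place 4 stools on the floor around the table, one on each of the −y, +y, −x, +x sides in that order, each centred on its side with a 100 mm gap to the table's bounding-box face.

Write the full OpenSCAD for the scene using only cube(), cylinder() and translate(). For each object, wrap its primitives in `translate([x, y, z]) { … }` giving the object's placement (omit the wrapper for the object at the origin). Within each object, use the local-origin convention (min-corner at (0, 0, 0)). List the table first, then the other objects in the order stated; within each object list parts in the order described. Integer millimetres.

translate([0, 0, 729]) cube([1022, 839, 25]);
translate([56, 56, 0]) cube([62, 62, 729]);
translate([904, 56, 0]) cube([62, 62, 729]);
translate([56, 721, 0]) cube([62, 62, 729]);
translate([904, 721, 0]) cube([62, 62, 729]);
translate([364, -367, 0]) {
  translate([0, 0, 417]) cube([294, 267, 23]);
  translate([15, 15, 0]) cylinder(h = 417, r = 15);
  translate([279, 15, 0]) cylinder(h = 417, r = 15);
  translate([15, 252, 0]) cylinder(h = 417, r = 15);
  translate([279, 252, 0]) cylinder(h = 417, r = 15);
}
translate([364, 939, 0]) {
  translate([0, 0, 417]) cube([294, 267, 23]);
  translate([15, 15, 0]) cylinder(h = 417, r = 15);
  translate([279, 15, 0]) cylinder(h = 417, r = 15);
  translate([15, 252, 0]) cylinder(h = 417, r = 15);
  translate([279, 252, 0]) cylinder(h = 417, r = 15);
}
translate([-394, 286, 0]) {
  translate([0, 0, 417]) cube([294, 267, 23]);
  translate([15, 15, 0]) cylinder(h = 417, r = 15);
  translate([279, 15, 0]) cylinder(h = 417, r = 15);
  translate([15, 252, 0]) cylinder(h = 417, r = 15);
  translate([279, 252, 0]) cylinder(h = 417, r = 15);
}
translate([1122, 286, 0]) {
  translate([0, 0, 417]) cube([294, 267, 23]);
  translate([15, 15, 0]) cylinder(h = 417, r = 15);
  translate([279, 15, 0]) cylinder(h = 417, r = 15);
  translate([15, 252, 0]) cylinder(h = 417, r = 15);
  translate([279, 252, 0]) cylinder(h = 417, r = 15);
}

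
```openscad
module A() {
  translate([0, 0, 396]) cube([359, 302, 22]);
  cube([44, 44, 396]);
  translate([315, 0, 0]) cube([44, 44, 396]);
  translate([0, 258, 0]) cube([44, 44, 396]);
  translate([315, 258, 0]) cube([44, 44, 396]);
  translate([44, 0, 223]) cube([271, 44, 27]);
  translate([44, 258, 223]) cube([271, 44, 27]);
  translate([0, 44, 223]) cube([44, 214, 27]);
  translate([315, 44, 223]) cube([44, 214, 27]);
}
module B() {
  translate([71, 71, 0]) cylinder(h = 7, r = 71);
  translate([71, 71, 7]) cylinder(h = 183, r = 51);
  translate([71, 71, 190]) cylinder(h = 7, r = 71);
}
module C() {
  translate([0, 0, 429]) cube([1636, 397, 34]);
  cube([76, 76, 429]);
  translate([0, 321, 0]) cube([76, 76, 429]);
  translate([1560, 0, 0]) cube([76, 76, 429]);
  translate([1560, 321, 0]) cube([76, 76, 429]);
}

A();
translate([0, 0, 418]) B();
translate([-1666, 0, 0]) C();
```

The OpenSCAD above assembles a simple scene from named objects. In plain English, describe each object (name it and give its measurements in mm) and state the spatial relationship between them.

A is a four-legged stool. The seat is 359×302 mm, 22 mm thick, top at z = 418 mm. It stands on four square legs, each 44×44 mm in cross-section, from z = 0 to the seat underside, each flush with a corner of the seat. Four stretchers, 44 mm wide and 27 mm tall, connect adjacent legs with their undersides at z = 223 mm, each running between the inner faces of the legs it joins and aligned with the legs' outer faces on the other axis.

B is a spool: two coaxial disc flanges of radius 71 mm and thickness 7 mm, joined by a core cylinder of radius 51 mm and height 183 mm. The lower flange rests on z = 0 and the three cylinders share a vertical axis.

C is a bench: a 1636×397 mm seat slab, 34 mm thick, top at z = 463 mm, on four 76×76 mm square legs flush with the seat corners and standing on z = 0.

The spool is on top of the stool. The bench is on the floor beside the stool on its −x side.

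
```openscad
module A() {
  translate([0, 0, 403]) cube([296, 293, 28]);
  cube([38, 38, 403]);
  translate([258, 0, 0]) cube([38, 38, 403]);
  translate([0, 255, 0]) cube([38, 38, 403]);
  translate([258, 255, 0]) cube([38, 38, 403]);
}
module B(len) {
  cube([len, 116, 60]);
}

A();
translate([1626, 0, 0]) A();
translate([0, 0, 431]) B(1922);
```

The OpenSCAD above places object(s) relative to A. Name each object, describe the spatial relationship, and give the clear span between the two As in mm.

Second stool starts at x = 1626; first ends at x = 296; clear span = 1626 − 296 = 1330 mm.

A is a stool. B is a beam. A beam spans the tops of two stools. The clear span between the two stools is 1330 mm.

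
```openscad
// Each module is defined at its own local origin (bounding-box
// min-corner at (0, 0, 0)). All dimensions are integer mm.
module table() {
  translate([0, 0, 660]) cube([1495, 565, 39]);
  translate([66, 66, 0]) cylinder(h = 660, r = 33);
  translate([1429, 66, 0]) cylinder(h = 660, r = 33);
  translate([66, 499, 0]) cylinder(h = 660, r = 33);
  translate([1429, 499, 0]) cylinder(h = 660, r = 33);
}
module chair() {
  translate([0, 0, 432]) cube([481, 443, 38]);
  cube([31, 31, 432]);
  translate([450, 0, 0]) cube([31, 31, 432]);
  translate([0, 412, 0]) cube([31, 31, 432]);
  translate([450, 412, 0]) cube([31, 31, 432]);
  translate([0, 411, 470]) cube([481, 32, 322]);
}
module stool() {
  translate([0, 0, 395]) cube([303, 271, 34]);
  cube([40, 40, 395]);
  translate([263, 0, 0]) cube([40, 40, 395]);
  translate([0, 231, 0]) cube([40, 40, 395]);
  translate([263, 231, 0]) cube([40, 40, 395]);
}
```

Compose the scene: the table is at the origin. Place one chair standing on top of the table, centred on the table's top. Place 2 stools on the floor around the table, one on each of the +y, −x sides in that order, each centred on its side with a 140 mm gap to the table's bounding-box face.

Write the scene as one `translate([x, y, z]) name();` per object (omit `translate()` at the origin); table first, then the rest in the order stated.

table();
translate([507, 61, 699]) chair();
translate([596, 705, 0]) stool();
translate([-443, 147, 0]) stool();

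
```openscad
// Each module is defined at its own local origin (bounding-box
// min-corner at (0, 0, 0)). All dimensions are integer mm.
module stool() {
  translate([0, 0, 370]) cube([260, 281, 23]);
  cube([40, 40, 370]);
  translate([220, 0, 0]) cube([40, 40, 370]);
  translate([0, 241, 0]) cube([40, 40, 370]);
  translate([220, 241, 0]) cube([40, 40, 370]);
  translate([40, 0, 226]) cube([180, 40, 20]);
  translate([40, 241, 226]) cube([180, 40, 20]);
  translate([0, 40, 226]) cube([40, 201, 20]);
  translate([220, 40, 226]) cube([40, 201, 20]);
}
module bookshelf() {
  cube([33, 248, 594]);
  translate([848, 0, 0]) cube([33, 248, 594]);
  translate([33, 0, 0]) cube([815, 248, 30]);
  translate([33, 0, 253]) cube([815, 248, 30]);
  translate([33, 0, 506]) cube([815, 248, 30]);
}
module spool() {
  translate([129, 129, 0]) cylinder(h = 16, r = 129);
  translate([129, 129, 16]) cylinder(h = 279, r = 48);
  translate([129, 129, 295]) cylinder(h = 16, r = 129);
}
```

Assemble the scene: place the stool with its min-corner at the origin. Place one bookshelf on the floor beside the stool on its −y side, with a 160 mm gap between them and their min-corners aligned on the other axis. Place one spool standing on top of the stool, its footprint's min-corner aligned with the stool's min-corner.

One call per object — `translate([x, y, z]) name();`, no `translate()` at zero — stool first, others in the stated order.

stool();
translate([0, -408, 0]) bookshelf();
translate([0, 0, 393]) spool();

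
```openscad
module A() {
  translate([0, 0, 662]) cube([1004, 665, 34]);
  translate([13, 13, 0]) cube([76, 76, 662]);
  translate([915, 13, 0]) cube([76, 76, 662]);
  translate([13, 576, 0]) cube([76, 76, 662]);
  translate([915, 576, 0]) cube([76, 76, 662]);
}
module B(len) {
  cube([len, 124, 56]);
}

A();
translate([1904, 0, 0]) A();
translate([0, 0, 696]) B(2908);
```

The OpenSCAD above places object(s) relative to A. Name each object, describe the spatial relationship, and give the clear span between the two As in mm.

A is a table. B is a beam. A beam spans the tops of two tables. The clear span between the two tables is 900 mm.

Second table starts at x = 1904; first ends at x = 1004; clear span = 1904 − 1004 = 900 mm.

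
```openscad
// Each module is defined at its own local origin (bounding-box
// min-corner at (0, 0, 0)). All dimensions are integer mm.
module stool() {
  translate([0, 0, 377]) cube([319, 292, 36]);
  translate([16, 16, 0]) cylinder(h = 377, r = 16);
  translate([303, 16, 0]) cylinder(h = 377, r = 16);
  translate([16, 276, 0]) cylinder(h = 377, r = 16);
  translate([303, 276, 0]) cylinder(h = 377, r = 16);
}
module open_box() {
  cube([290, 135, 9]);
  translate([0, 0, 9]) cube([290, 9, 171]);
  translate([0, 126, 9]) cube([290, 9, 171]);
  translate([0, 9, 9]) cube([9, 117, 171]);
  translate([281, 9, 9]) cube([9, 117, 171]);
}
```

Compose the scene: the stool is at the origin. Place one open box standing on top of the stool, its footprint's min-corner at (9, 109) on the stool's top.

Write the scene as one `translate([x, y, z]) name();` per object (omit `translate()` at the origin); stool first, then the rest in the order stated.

stool();
translate([9, 109, 413]) open_box();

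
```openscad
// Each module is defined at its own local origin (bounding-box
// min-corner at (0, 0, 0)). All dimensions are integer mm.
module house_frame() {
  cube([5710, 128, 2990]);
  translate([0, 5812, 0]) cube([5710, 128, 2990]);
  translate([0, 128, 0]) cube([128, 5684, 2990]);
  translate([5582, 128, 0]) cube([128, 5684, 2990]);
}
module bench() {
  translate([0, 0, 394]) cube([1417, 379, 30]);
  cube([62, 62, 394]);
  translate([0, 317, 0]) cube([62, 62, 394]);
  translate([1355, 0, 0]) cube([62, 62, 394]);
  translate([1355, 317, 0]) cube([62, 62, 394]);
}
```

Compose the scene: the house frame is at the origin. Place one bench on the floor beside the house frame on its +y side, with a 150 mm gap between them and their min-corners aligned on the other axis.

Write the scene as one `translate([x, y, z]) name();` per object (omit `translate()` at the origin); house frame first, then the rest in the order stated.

house_frame();
translate([0, 6090, 0]) bench();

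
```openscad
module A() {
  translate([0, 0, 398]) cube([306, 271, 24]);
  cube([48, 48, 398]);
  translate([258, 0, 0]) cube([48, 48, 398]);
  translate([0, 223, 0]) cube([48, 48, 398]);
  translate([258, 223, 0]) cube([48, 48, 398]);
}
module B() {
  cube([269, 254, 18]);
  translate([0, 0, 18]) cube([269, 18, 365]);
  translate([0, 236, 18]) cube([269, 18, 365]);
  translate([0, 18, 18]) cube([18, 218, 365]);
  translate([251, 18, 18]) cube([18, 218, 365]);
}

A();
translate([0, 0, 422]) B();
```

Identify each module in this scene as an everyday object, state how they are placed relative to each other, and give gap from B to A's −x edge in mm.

The open box's min-x is at 0; the stool's min-x is 0; gap = 0 mm.

A is a stool. B is an open box. The open box is on top of the stool. The gap from the open box to the stool's −x edge is 0 mm.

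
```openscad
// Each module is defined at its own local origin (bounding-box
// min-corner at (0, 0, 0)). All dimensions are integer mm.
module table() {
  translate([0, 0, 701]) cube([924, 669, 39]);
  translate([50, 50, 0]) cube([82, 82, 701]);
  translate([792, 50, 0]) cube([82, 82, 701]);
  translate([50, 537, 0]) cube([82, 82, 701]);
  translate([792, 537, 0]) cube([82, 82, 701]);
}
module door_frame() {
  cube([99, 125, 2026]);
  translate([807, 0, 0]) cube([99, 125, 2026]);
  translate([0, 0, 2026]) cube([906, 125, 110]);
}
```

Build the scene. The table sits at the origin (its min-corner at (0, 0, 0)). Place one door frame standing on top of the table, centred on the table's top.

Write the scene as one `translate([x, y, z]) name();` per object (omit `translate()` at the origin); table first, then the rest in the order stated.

table();
translate([9, 272, 740]) door_frame();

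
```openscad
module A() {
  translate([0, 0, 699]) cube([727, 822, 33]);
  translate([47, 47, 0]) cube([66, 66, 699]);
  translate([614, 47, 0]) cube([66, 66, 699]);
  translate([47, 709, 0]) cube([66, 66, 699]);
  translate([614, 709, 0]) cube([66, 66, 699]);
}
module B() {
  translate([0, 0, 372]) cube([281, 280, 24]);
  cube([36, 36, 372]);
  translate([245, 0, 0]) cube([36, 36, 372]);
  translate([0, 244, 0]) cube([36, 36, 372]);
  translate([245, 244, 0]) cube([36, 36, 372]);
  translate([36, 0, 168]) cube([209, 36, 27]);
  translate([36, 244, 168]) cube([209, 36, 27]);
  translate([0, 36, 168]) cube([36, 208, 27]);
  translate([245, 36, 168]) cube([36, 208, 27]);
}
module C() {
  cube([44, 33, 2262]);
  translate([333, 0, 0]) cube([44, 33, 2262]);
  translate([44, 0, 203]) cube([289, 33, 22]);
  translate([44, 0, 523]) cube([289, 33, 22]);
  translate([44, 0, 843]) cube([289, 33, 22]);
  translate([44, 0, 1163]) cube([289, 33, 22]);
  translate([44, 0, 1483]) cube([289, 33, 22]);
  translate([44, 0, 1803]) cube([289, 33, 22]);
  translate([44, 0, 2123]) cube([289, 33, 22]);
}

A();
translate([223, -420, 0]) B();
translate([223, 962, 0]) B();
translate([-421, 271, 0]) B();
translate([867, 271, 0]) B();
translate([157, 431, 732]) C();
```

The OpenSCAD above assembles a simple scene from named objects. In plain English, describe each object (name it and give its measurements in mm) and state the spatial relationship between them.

A is a rectangular dining table. The top is 727×822×33 mm with its upper surface at z = 732 mm. It stands on four 66×66 mm square legs, each inset 47 mm from the nearest pair of top edges, running from the floor to the underside of the top.

B is a simple wooden stool: a rectangular seat 281 mm (x) by 280 mm (y), 24 mm thick, top face at z = 396 mm, on four square legs, each 36×36 mm in cross-section. The legs rest on z = 0, each flush with a corner of the seat. Four stretchers, 36 mm wide and 27 mm tall, connect adjacent legs with their undersides at z = 168 mm, each running between the inner faces of the legs it joins and aligned with the legs' outer faces on the other axis.

C is a straight ladder. Two 44×33 mm vertical rails, 2262 mm tall, stand 377 mm apart (outside-to-outside) with their front faces coplanar on the −y side. 7 rungs, each 33 mm deep and 22 mm tall, span between the inner faces of the rails, front faces flush with the rails. The lowest rung's underside is at z = 203 mm and rungs are spaced 320 mm apart (underside to underside).

Four stools sit around the table at the −y, +y, −x, +x sides. The ladder is on top of the table.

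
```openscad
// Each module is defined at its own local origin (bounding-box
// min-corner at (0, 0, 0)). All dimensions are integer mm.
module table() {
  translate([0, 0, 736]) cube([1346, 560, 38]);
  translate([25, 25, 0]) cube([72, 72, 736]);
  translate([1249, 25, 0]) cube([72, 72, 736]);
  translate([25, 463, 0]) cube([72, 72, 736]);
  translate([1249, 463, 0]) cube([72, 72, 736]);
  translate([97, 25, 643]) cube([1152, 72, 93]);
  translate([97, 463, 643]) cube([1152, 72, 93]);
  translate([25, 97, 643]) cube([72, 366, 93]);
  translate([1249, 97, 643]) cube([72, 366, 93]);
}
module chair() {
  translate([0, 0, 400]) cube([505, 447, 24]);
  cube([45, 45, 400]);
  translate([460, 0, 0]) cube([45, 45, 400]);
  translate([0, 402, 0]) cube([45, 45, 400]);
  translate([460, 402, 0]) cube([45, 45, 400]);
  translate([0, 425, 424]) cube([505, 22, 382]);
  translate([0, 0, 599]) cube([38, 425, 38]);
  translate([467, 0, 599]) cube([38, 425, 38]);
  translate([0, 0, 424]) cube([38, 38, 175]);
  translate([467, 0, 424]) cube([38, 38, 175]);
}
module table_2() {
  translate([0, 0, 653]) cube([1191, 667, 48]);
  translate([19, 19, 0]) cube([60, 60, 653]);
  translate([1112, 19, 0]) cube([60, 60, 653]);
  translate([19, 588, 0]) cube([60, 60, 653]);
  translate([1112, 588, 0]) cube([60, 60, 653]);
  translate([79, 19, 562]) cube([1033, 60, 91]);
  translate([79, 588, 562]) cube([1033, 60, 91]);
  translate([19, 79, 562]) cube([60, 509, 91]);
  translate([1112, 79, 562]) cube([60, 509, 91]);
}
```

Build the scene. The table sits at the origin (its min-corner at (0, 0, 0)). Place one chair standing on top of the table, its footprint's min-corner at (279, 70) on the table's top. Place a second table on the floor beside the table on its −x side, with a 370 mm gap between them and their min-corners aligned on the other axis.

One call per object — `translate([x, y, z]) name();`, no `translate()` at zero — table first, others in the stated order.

table();
translate([279, 70, 774]) chair();
translate([-1561, 0, 0]) table_2();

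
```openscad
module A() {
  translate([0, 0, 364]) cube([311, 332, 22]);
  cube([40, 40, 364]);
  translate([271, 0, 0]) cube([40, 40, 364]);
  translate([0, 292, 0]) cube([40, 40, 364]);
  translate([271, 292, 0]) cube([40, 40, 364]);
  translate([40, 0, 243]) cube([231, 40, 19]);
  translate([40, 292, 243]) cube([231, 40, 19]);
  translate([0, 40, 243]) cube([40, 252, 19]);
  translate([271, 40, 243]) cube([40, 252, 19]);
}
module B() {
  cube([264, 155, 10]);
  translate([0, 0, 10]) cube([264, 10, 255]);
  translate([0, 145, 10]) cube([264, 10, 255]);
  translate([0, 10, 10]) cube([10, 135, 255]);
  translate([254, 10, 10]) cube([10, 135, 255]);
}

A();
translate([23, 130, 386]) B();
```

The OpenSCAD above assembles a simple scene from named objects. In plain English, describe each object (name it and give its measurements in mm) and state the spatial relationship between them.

A is a four-legged stool. The seat is 311×332 mm, 22 mm thick, top at z = 386 mm. It stands on four square legs, each 40×40 mm in cross-section, from z = 0 to the seat underside, each flush with a corner of the seat. Four stretchers, 40 mm wide and 19 mm tall, connect adjacent legs with their undersides at z = 243 mm, each running between the inner faces of the legs it joins and aligned with the legs' outer faces on the other axis.

B is an open storage box with external size 264×155×265 mm and wall thickness 10 mm (the base is also 10 mm thick). The base covers the whole footprint; the four walls stand on the base, with the y-facing walls full-width and the x-facing walls fitting between their inner faces.

The open box is on top of the stool.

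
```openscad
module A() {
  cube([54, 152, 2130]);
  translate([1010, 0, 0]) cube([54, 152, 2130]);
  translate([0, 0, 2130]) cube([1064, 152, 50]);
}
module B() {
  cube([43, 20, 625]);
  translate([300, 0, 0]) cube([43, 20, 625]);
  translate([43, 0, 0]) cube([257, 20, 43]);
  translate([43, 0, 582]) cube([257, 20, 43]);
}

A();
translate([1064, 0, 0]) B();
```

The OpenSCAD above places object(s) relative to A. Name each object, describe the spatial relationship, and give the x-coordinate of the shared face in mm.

The door frame's +x face and the picture frame's −x face are both at x = 1064 mm.

A is a door frame. B is a picture frame. The picture frame is against the door frame's +x side, with their −y faces flush. The x-coordinate of the shared face is 1064 mm.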